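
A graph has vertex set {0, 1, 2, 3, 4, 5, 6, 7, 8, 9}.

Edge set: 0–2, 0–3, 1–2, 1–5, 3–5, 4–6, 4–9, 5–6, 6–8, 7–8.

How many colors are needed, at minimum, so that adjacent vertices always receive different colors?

3

The cycle 2-1-5-3-0-2 has odd length 5, so it cannot be 2-colored; at least 3 colors are needed.
3 colors suffice: color a → {0, 1, 6, 7, 9}; color b → {2, 4, 5, 8}; color c → {3}. Each edge has distinct colors on its endpoints.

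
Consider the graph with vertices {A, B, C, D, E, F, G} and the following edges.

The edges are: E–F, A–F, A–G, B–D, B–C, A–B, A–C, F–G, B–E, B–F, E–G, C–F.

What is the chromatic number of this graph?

A, B, C, F are pairwise adjacent (a clique of size 4), so at least 4 colors are needed.
4 colors suffice: color red → {D, F}; color blue → {B, G}; color green → {A, E}; color yellow → {C}. No two adjacent vertices share a color.

4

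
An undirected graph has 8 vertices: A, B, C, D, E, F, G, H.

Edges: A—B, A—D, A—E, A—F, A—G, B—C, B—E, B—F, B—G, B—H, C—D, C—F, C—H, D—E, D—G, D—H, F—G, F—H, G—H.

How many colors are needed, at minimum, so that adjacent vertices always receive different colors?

B, C, F, H are mutually adjacent (a clique of size 4), so at least 4 colors are needed.
4 colors suffice: color 1 → {B, D}; color 2 → {C, E, G}; color 3 → {A, H}; color 4 → {F}. Every edge joins two different colors.

4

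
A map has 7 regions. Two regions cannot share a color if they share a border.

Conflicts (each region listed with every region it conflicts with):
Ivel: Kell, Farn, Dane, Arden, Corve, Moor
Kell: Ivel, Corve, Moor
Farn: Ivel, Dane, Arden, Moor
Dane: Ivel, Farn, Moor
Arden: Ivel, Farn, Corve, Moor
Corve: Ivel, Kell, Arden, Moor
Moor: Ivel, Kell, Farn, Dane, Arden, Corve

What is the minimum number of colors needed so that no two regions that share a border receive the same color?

Ivel, Kell, Corve, Moor pairwise conflict, so at least 4 colors are needed.
4 colors suffice: color 1 → {Moor}; color 2 → {Ivel}; color 3 → {Farn, Corve}; color 4 → {Kell, Dane, Arden}. No two conflicting regions share a color.

4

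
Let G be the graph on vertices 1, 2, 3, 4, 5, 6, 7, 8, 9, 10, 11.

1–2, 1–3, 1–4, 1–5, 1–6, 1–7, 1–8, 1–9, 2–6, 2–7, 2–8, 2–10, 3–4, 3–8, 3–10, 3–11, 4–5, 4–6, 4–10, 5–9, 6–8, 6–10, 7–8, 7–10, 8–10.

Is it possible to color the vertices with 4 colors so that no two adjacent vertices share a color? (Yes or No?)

Yes

The chromatic number is 4. 2, 7, 8, 10 are mutually adjacent (a clique of size 4), so at least 4 colors are needed.
4 colors suffice: color a → {1, 10, 11}; color b → {4, 8, 9}; color c → {3, 5, 6, 7}; color d → {2}.
That is already a proper 4-coloring.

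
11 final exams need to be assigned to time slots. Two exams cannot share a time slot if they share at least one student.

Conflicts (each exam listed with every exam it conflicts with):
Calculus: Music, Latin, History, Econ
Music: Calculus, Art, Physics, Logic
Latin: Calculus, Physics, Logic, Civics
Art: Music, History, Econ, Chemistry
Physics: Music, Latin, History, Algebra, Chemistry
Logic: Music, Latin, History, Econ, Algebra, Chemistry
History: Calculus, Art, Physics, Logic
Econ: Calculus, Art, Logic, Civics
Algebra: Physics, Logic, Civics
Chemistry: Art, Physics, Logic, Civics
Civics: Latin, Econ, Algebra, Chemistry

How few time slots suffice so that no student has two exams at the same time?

2

Physics and Algebra conflict, so at least 2 time slots are needed.
A valid assignment using 2 time slots: Calculus=1, Music=2, Latin=2, Art=1, Physics=1, Logic=1, History=2, Econ=2, Algebra=2, Chemistry=2, Civics=1. No two conflicting exams share a time slot.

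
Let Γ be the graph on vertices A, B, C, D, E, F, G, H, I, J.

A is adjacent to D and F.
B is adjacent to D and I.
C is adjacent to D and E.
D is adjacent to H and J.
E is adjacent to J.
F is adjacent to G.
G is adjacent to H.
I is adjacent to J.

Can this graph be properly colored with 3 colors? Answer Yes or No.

The chromatic number is 3. The cycle G-H-D-A-F-G has odd length 5, so it cannot be 2-colored; at least 3 colors are needed.
One proper 3-coloring: A=2, B=2, C=2, D=1, E=1, F=1, G=2, H=3, I=1, J=2.
That is already a proper 3-coloring.

Yes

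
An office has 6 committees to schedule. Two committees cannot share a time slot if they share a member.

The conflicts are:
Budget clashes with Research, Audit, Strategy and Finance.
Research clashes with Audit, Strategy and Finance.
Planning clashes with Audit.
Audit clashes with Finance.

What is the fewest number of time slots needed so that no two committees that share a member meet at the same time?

4

Budget, Research, Audit, Finance pairwise conflict, so at least 4 time slots are needed.
4 time slots suffice: time slot 1 → {Audit, Strategy}; time slot 2 → {Budget, Planning}; time slot 3 → {Research}; time slot 4 → {Finance}. Each listed conflict is separated.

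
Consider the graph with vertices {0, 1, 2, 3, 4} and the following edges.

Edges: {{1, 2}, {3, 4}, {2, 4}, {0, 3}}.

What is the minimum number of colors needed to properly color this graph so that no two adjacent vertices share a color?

2

3 and 4 are adjacent, so at least 2 colors are needed.
A valid assignment using 2 colors: 0=blue, 1=blue, 2=red, 3=red, 4=blue. No two adjacent vertices share a color.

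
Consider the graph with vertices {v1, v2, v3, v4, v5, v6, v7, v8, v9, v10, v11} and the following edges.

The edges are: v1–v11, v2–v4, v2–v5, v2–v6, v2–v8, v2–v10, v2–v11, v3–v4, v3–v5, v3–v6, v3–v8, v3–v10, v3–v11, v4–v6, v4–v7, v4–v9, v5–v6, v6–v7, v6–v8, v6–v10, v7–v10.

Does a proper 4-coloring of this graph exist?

The chromatic number is 3. v2, v5, v6 are mutually adjacent, so at least 3 colors are needed.
3 colors suffice: color 1 → {v6, v9, v11}; color 2 → {v1, v2, v3, v7}; color 3 → {v4, v5, v8, v10}.
Since 4 ≥ 3, a proper 4-coloring certainly exists.

Yes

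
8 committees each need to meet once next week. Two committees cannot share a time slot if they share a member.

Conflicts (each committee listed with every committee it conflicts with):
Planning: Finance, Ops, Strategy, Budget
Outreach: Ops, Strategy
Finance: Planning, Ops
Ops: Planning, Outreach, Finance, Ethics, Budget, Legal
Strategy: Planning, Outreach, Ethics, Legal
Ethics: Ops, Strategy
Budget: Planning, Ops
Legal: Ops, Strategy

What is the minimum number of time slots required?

Planning, Ops, Budget pairwise conflict, so at least 3 time slots are needed.
3 time slots suffice: time slot 1 → {Ops, Strategy}; time slot 2 → {Planning, Outreach, Ethics, Legal}; time slot 3 → {Finance, Budget}. No two conflicting committees share a time slot.

3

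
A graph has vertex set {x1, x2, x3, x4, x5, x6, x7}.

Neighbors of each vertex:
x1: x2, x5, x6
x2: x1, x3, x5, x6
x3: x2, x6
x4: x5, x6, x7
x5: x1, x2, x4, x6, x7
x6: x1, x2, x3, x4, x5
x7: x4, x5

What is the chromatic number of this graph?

x1, x2, x5, x6 form a clique, so at least 4 colors are needed.
A valid assignment using 4 colors: x1=yellow, x2=green, x3=blue, x4=green, x5=blue, x6=red, x7=red. Each edge has distinct colors on its endpoints.

4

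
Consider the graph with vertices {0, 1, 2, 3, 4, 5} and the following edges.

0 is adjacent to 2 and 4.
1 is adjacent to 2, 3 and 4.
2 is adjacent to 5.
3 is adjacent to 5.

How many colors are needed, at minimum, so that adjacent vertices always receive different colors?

2

2 and 5 are adjacent, so at least 2 colors are needed.
One proper 2-coloring: 0=b, 1=b, 2=a, 3=a, 4=a, 5=b. No two adjacent vertices share a color.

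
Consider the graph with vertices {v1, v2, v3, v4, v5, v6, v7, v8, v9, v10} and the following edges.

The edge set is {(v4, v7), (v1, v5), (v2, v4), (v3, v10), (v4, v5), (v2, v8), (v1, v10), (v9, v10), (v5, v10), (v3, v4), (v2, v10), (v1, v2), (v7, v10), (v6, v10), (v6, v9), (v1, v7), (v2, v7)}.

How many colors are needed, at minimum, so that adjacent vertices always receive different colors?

4

v1, v2, v7, v10 are pairwise adjacent (a clique of size 4), so at least 4 colors are needed.
4 colors suffice: color 1 → {v4, v8, v10}; color 2 → {v2, v3, v5, v6}; color 3 → {v7, v9}; color 4 → {v1}. Every edge joins two different colors.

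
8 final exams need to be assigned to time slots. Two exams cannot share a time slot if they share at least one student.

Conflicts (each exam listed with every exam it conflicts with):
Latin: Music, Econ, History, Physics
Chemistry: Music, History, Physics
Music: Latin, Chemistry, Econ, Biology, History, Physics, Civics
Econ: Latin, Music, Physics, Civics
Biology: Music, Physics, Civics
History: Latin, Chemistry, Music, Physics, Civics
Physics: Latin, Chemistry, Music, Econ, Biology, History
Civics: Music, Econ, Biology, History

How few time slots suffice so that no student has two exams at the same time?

4

Chemistry, Music, History, Physics are mutually in conflict, so at least 4 time slots are needed.
4 time slots suffice: time slot 1 → {Music}; time slot 2 → {Physics, Civics}; time slot 3 → {Econ, Biology, History}; time slot 4 → {Latin, Chemistry}. Each listed conflict is separated.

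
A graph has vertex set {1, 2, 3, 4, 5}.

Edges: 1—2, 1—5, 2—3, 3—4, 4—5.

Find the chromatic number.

The cycle 5-1-2-3-4-5 has odd length 5, so it cannot be 2-colored; at least 3 colors are needed.
3 colors suffice: color red → {2, 4}; color blue → {1, 3}; color green → {5}. Each edge has distinct colors on its endpoints.

3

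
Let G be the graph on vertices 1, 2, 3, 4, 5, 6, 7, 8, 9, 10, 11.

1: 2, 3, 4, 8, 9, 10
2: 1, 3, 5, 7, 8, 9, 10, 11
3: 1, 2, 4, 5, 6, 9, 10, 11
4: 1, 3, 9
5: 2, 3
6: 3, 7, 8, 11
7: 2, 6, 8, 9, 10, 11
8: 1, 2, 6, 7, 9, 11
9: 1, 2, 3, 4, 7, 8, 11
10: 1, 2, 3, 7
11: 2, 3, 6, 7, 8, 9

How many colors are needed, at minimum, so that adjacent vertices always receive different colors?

2, 7, 8, 9, 11 form a clique, so at least 5 colors are needed.
5 colors suffice: 1=d, 2=b, 3=a, 4=b, 5=c, 6=b, 7=a, 8=e, 9=c, 10=c, 11=d. Every edge joins two different colors.

5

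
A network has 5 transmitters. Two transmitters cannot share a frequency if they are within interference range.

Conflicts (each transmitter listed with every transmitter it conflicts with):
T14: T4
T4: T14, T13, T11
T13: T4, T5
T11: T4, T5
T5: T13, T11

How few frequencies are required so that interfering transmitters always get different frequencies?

T11 and T5 conflict, so at least 2 frequencies are needed.
2 frequencies suffice: T14=2, T4=1, T13=2, T11=2, T5=1. No two conflicting transmitters share a frequency.

2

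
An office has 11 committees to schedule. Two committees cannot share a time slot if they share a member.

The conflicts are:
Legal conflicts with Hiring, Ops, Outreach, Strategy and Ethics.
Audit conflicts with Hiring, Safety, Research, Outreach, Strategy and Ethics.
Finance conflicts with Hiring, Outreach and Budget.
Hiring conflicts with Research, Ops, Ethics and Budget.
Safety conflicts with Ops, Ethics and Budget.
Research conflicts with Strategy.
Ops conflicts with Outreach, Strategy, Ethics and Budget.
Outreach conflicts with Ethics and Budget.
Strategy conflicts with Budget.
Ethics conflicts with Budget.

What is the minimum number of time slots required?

Safety, Ops, Ethics, Budget all conflict with each other, so at least 4 time slots are needed.
4 time slots suffice: Legal=4, Audit=2, Finance=1, Hiring=3, Safety=3, Research=4, Ops=2, Outreach=3, Strategy=1, Ethics=1, Budget=4. Each listed conflict is separated.

4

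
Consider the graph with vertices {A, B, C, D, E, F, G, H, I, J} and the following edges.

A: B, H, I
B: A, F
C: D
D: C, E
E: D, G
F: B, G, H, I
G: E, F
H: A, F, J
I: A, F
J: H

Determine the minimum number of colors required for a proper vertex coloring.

2

F and G are adjacent, so at least 2 colors are needed.
2 colors suffice: A=1, B=2, C=1, D=2, E=1, F=1, G=2, H=2, I=2, J=1. Every edge joins two different colors.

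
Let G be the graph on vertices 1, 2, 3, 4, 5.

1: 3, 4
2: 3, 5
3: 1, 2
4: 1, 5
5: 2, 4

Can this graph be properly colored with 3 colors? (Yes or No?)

The chromatic number is 3. The cycle 2-5-4-1-3-2 has odd length 5, so it cannot be 2-colored; at least 3 colors are needed.
One proper 3-coloring: 1=b, 2=b, 3=a, 4=a, 5=c.
That is already a proper 3-coloring.

Yes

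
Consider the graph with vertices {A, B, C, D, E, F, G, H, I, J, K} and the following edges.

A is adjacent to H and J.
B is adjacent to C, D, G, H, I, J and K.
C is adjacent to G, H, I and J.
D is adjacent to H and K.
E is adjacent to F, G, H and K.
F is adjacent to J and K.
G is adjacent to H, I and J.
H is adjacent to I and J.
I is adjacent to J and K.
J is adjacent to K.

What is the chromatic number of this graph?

B, C, G, H, I, J form a clique, so at least 6 colors are needed.
6 colors suffice: color 1 → {H, K}; color 2 → {D, E, J}; color 3 → {A, B, F}; color 4 → {G}; color 5 → {I}; color 6 → {C}. Each edge has distinct colors on its endpoints.

6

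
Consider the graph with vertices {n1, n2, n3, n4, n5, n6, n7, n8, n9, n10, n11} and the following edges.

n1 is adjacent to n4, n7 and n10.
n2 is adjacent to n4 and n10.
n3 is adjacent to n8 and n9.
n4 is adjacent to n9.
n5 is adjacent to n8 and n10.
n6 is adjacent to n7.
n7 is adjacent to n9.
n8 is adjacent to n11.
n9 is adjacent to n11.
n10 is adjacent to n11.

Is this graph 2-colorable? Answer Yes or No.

No

The cycle n2-n10-n11-n9-n4-n2 has odd length 5, so it cannot be 2-colored; at least 3 colors are needed.
So 2 colors are not enough.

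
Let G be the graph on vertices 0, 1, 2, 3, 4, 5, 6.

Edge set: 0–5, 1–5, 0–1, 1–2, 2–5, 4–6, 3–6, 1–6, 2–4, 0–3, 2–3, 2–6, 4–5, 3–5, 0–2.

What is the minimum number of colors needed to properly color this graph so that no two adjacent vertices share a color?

4

0, 2, 3, 5 are pairwise adjacent (a clique of size 4), so at least 4 colors are needed.
4 colors suffice: color a → {2}; color b → {5, 6}; color c → {0, 4}; color d → {1, 3}. Every edge joins two different colors.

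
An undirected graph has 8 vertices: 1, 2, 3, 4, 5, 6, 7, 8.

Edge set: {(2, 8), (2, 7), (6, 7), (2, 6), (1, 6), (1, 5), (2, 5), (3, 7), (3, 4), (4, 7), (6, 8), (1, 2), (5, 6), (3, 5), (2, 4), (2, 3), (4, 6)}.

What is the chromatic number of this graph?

2, 4, 6, 7 form a clique, so at least 4 colors are needed.
4 colors suffice: color red → {2}; color blue → {3, 6}; color green → {4, 5, 8}; color yellow → {1, 7}. Every edge joins two different colors.

4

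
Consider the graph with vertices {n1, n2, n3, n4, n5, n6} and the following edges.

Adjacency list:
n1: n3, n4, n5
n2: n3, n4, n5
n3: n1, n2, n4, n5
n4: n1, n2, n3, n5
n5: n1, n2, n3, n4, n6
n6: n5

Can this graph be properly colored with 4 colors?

Yes

The chromatic number is 4. n1, n3, n4, n5 are mutually adjacent (a clique of size 4), so at least 4 colors are needed.
One proper 4-coloring: n1=4, n2=4, n3=2, n4=3, n5=1, n6=2.
That is already a proper 4-coloring.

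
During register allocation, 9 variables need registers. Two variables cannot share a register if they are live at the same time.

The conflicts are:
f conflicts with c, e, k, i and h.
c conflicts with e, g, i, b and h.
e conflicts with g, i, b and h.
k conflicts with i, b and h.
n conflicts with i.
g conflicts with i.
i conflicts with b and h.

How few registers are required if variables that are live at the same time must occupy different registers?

f, c, e, i, h pairwise conflict, so at least 5 registers are needed.
Using 5 registers: f=4, c=3, e=2, k=2, n=2, g=4, i=1, b=4, h=5. Every pair that conflicts lands in different registers.

5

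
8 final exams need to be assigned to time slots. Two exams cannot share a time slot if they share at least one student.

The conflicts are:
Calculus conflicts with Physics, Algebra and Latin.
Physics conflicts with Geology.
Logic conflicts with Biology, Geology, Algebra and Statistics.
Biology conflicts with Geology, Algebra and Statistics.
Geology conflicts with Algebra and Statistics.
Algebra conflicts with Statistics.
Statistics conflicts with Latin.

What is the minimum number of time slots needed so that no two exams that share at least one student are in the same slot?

Logic, Biology, Geology, Algebra, Statistics all conflict with each other, so at least 5 time slots are needed.
A valid assignment using 5 time slots: Calculus=1, Physics=3, Logic=4, Biology=5, Geology=2, Algebra=3, Statistics=1, Latin=2. No two conflicting exams share a time slot.

5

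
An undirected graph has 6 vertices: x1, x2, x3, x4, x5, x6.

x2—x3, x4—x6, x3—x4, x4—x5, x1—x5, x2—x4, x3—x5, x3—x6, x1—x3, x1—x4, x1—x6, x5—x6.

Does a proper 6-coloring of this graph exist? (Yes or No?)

The chromatic number is 5. x1, x3, x4, x5, x6 are pairwise adjacent (a clique of size 5), so at least 5 colors are needed.
5 colors suffice: color 1 → {x4}; color 2 → {x3}; color 3 → {x1, x2}; color 4 → {x5}; color 5 → {x6}.
Since 6 ≥ 5, a proper 6-coloring certainly exists.

Yes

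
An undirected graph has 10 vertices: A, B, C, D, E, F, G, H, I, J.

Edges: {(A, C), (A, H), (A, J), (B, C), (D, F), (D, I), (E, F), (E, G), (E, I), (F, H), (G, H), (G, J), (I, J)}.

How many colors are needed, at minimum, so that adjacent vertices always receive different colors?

B and C are adjacent, so at least 2 colors are needed.
2 colors suffice: color 1 → {C, D, E, H, J}; color 2 → {A, B, F, G, I}. Each edge has distinct colors on its endpoints.

2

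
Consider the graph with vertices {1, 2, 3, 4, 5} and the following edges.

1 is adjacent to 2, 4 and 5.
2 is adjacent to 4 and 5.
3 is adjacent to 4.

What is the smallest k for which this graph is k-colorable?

1, 2, 5 are pairwise adjacent, so at least 3 colors are needed.
One proper 3-coloring: 1=a, 2=c, 3=a, 4=b, 5=b. No two adjacent vertices share a color.

3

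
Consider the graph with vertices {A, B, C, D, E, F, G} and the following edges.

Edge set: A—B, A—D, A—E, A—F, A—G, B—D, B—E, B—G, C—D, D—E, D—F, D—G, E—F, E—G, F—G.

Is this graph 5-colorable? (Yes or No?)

Yes

The chromatic number is 5. A, B, D, E, G form a clique, so at least 5 colors are needed.
A valid assignment using 5 colors: A=3, B=5, C=2, D=1, E=4, F=5, G=2.
That is already a proper 5-coloring.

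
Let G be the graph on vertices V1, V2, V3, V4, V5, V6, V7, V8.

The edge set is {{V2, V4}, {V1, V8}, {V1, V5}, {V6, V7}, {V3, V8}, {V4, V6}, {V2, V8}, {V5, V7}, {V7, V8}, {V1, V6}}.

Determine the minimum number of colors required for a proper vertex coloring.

The cycle V8-V2-V4-V6-V7-V8 has odd length 5, so it cannot be 2-colored; at least 3 colors are needed.
3 colors suffice: color red → {V5, V6, V8}; color blue → {V1, V3, V4, V7}; color green → {V2}. Every edge joins two different colors.

3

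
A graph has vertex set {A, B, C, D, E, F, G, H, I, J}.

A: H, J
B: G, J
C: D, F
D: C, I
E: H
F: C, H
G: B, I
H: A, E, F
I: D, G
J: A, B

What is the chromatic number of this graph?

The cycle I-D-C-F-H-A-J-B-G-I has odd length 9, so it cannot be 2-colored; at least 3 colors are needed.
A valid assignment using 3 colors: A=2, B=1, C=1, D=2, E=2, F=2, G=2, H=1, I=1, J=3. No two adjacent vertices share a color.

3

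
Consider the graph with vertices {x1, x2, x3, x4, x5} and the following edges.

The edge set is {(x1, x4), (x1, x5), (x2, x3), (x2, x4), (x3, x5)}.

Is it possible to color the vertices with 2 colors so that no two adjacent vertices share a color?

The cycle x5-x3-x2-x4-x1-x5 has odd length 5, so it cannot be 2-colored; at least 3 colors are needed.
So 2 colors are not enough.

No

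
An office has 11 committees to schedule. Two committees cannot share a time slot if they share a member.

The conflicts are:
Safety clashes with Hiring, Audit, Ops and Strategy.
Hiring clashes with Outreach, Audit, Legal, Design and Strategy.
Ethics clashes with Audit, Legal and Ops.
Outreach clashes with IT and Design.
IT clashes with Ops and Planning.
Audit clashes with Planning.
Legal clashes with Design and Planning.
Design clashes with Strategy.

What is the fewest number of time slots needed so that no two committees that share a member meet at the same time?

3

Hiring, Outreach, Design all conflict with each other, so at least 3 time slots are needed.
3 time slots suffice: time slot 1 → {Hiring, Ethics, Planning}; time slot 2 → {Safety, IT, Design}; time slot 3 → {Outreach, Audit, Legal, Ops, Strategy}. No two conflicting committees share a time slot.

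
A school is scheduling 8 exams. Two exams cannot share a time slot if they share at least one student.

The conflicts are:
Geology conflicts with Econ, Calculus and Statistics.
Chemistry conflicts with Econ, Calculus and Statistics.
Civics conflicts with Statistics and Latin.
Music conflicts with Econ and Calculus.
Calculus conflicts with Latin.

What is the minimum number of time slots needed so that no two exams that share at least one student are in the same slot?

The cycle Statistics-Chemistry-Calculus-Latin-Civics-Statistics has odd length 5, so it cannot be 2-colored; at least 3 time slots are needed.
3 time slots suffice: time slot 1 → {Econ, Calculus, Statistics}; time slot 2 → {Geology, Chemistry, Civics, Music}; time slot 3 → {Latin}. No two conflicting exams share a time slot.

3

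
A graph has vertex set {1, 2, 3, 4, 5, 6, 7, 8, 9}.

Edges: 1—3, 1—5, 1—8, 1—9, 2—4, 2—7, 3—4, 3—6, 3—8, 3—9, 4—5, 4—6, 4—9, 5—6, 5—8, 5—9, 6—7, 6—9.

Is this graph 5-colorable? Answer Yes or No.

The chromatic number is 4. 3, 4, 6, 9 form a clique, so at least 4 colors are needed.
One proper 4-coloring: 1=c, 2=b, 3=a, 4=d, 5=a, 6=c, 7=a, 8=b, 9=b.
Since 5 ≥ 4, a proper 5-coloring certainly exists.

Yes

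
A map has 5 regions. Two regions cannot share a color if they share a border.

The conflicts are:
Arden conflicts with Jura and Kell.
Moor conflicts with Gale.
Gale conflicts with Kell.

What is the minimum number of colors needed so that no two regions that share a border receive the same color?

Moor and Gale conflict, so at least 2 colors are needed.
2 colors suffice: color 1 → {Arden, Gale}; color 2 → {Moor, Jura, Kell}. Every pair that conflicts lands in different colors.

2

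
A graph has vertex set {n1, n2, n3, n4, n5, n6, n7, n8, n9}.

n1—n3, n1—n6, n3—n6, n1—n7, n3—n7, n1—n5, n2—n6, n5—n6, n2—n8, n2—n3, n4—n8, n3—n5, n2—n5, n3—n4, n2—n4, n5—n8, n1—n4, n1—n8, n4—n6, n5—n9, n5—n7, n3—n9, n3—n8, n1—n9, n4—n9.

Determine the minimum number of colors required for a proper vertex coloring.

n2, n3, n4, n8 are mutually adjacent (a clique of size 4), so at least 4 colors are needed.
One proper 4-coloring: n1=2, n2=2, n3=1, n4=3, n5=3, n6=4, n7=4, n8=4, n9=4. Each edge has distinct colors on its endpoints.

4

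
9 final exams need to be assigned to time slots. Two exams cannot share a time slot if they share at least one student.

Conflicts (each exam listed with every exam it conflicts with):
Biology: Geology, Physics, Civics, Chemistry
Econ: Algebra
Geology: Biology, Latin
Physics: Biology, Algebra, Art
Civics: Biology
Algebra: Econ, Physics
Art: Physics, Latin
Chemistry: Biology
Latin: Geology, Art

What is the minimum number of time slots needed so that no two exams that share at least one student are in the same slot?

3

The cycle Biology-Physics-Art-Latin-Geology-Biology has odd length 5, so it cannot be 2-colored; at least 3 time slots are needed.
A valid assignment using 3 time slots: Biology=1, Econ=2, Geology=2, Physics=2, Civics=2, Algebra=1, Art=1, Chemistry=2, Latin=3. Each listed conflict is separated.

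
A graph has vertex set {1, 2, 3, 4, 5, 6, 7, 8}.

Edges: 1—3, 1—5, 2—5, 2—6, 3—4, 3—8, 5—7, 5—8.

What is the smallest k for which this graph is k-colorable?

1 and 5 are adjacent, so at least 2 colors are needed.
2 colors suffice: 1=blue, 2=blue, 3=red, 4=blue, 5=red, 6=red, 7=blue, 8=blue. Each edge has distinct colors on its endpoints.

2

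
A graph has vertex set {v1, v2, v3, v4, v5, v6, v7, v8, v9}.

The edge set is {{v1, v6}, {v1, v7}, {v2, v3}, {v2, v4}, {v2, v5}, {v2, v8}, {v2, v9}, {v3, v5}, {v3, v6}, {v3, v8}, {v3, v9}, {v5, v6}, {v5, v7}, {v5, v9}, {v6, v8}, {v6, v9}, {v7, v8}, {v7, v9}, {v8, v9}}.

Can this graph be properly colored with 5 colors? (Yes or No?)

Yes

The chromatic number is 4. v2, v3, v8, v9 are pairwise adjacent (a clique of size 4), so at least 4 colors are needed.
One proper 4-coloring: v1=R, v2=B, v3=Y, v4=R, v5=G, v6=B, v7=B, v8=G, v9=R.
Since 5 ≥ 4, a proper 5-coloring certainly exists.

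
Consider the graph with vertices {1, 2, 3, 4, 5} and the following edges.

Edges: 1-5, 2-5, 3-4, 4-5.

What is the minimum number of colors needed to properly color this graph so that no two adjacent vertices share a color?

2

4 and 5 are adjacent, so at least 2 colors are needed.
2 colors suffice: color a → {3, 5}; color b → {1, 2, 4}. Each edge has distinct colors on its endpoints.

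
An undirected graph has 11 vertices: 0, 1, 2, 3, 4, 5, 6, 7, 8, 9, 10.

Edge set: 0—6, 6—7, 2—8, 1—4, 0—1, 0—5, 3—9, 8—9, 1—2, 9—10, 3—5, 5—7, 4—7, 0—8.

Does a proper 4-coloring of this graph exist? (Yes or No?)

Yes

The chromatic number is 3. The cycle 8-0-5-3-9-8 has odd length 5, so it cannot be 2-colored; at least 3 colors are needed.
One proper 3-coloring: 0=a, 1=b, 2=a, 3=c, 4=c, 5=b, 6=b, 7=a, 8=b, 9=a, 10=b.
Since 4 ≥ 3, a proper 4-coloring certainly exists.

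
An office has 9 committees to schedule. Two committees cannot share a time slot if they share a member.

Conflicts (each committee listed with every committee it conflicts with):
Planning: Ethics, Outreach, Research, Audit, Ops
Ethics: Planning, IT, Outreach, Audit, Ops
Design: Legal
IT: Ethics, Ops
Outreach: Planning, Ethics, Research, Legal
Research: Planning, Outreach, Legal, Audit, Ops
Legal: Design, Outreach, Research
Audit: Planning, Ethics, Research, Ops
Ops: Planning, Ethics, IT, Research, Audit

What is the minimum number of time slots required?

Planning, Research, Audit, Ops are mutually in conflict, so at least 4 time slots are needed.
4 time slots suffice: time slot 1 → {Design, Outreach, Ops}; time slot 2 → {Ethics, Research}; time slot 3 → {Planning, IT, Legal}; time slot 4 → {Audit}. Each listed conflict is separated.

4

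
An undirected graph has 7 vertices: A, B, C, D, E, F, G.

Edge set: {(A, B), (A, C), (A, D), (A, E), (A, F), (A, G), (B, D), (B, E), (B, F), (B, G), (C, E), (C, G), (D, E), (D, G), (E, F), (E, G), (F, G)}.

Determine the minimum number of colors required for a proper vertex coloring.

A, B, D, E, G are mutually adjacent (a clique of size 5), so at least 5 colors are needed.
A valid assignment using 5 colors: A=red, B=yellow, C=yellow, D=purple, E=blue, F=purple, G=green. No two adjacent vertices share a color.

5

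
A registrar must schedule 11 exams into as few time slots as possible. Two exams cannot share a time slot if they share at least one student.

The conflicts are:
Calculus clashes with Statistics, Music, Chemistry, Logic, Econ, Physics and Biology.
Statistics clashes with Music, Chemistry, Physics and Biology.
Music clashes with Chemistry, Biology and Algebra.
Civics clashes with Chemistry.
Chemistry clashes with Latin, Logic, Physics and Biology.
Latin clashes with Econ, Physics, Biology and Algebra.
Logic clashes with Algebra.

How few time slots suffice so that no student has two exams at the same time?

5

Calculus, Statistics, Music, Chemistry, Biology are mutually in conflict, so at least 5 time slots are needed.
5 time slots suffice: Calculus=2, Statistics=5, Music=3, Civics=2, Chemistry=1, Latin=2, Logic=3, Econ=1, Physics=3, Biology=4, Algebra=1. No two conflicting exams share a time slot.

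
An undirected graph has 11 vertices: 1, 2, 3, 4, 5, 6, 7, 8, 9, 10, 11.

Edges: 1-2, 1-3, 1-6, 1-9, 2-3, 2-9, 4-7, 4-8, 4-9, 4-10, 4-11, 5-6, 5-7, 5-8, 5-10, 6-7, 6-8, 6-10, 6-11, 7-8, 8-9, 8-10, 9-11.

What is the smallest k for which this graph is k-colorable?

5, 6, 7, 8 are pairwise adjacent (a clique of size 4), so at least 4 colors are needed.
One proper 4-coloring: 1=a, 2=c, 3=b, 4=c, 5=c, 6=b, 7=d, 8=a, 9=b, 10=d, 11=a. Each edge has distinct colors on its endpoints.

4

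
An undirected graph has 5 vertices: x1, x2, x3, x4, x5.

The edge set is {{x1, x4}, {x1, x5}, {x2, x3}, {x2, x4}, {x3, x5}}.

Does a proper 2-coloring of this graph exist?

No

The cycle x4-x2-x3-x5-x1-x4 has odd length 5, so it cannot be 2-colored; at least 3 colors are needed.
So 2 colors are not enough.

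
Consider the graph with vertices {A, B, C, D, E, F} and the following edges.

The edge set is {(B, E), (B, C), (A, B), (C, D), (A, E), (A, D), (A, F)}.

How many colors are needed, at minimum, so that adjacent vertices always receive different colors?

3

A, B, E are mutually adjacent, so at least 3 colors are needed.
A valid assignment using 3 colors: A=red, B=blue, C=red, D=blue, E=green, F=blue. Every edge joins two different colors.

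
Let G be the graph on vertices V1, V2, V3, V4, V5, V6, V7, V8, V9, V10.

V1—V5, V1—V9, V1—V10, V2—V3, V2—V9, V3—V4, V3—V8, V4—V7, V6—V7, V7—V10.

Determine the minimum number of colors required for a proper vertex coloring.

The cycle V10-V7-V4-V3-V2-V9-V1-V10 has odd length 7, so it cannot be 2-colored; at least 3 colors are needed.
3 colors suffice: color 1 → {V1, V3, V7}; color 2 → {V2, V4, V5, V6, V8, V10}; color 3 → {V9}. No two adjacent vertices share a color.

3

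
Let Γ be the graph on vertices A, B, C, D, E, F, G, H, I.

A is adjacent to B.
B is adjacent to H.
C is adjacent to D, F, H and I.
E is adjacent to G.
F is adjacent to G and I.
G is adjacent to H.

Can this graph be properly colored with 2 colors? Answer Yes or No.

C, F, I are pairwise adjacent, so at least 3 colors are needed.
So 2 colors are not enough.

No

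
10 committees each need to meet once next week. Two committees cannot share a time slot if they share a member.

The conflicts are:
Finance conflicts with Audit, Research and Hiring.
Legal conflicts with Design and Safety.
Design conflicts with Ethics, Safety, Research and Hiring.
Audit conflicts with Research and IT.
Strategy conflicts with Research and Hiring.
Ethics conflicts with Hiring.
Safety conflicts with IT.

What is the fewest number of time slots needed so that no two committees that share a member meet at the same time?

3

Legal, Design, Safety all conflict with each other, so at least 3 time slots are needed.
3 time slots suffice: time slot 1 → {Design, Audit, Strategy}; time slot 2 → {Safety, Research, Hiring}; time slot 3 → {Finance, Legal, Ethics, IT}. Every pair that conflicts lands in different time slots.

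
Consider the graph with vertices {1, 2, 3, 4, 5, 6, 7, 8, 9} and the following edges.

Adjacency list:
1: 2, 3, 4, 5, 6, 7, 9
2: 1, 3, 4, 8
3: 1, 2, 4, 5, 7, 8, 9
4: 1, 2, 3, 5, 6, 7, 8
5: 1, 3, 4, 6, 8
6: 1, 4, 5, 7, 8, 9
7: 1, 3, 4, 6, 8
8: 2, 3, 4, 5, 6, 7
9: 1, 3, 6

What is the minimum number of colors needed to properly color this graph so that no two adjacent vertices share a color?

4

1, 4, 5, 6 form a clique, so at least 4 colors are needed.
4 colors suffice: color red → {1, 8}; color blue → {3, 6}; color green → {4, 9}; color yellow → {2, 5, 7}. No two adjacent vertices share a color.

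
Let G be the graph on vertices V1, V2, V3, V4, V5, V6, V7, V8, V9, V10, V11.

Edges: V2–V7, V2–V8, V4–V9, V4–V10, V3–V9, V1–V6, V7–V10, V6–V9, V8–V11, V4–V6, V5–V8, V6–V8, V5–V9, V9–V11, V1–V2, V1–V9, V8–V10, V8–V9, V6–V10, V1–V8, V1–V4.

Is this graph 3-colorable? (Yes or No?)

V1, V6, V8, V9 are pairwise adjacent (a clique of size 4), so at least 4 colors are needed.
So 3 colors are not enough.

No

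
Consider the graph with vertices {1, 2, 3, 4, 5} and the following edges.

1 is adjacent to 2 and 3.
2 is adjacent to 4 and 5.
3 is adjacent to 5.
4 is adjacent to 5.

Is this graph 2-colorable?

2, 4, 5 are mutually adjacent, so at least 3 colors are needed.
So 2 colors are not enough.

No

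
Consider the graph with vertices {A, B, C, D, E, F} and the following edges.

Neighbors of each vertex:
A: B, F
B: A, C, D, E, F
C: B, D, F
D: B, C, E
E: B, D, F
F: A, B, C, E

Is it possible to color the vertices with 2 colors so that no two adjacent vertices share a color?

No

B, D, E are pairwise adjacent, so at least 3 colors are needed.
So 2 colors are not enough.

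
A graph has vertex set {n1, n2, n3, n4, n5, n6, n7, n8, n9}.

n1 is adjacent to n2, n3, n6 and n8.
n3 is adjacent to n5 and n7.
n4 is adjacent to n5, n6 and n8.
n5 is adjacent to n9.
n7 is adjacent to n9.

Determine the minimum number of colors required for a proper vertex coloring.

The cycle n4-n6-n1-n3-n5-n4 has odd length 5, so it cannot be 2-colored; at least 3 colors are needed.
A valid assignment using 3 colors: n1=1, n2=2, n3=2, n4=1, n5=3, n6=2, n7=3, n8=2, n9=1. No two adjacent vertices share a color.

3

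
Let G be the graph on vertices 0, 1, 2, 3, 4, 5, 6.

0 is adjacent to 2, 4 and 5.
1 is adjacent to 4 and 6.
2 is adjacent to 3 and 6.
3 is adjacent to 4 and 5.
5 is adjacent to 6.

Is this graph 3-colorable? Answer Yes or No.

Yes

The chromatic number is 3. The cycle 4-0-2-6-1-4 has odd length 5, so it cannot be 2-colored; at least 3 colors are needed.
3 colors suffice: color a → {2, 4, 5}; color b → {0, 3, 6}; color c → {1}.
That is already a proper 3-coloring.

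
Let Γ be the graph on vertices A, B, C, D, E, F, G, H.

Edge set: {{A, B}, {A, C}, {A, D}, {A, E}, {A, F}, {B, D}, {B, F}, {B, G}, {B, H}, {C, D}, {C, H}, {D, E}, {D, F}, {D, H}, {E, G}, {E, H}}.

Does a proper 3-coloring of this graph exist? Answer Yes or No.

No

A, B, D, F are pairwise adjacent (a clique of size 4), so at least 4 colors are needed.
So 3 colors are not enough.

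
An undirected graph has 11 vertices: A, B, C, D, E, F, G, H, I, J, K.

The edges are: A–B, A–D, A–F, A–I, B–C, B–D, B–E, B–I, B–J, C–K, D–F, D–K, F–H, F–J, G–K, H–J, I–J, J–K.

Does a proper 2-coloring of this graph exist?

A, D, F are pairwise adjacent, so at least 3 colors are needed.
So 2 colors are not enough.

No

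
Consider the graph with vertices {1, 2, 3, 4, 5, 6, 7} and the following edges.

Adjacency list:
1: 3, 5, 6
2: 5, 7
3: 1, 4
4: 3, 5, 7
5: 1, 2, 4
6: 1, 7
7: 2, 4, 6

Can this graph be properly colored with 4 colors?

The chromatic number is 3. The cycle 4-3-1-6-7-4 has odd length 5, so it cannot be 2-colored; at least 3 colors are needed.
A valid assignment using 3 colors: 1=red, 2=green, 3=blue, 4=green, 5=blue, 6=blue, 7=red.
Since 4 ≥ 3, a proper 4-coloring certainly exists.

Yes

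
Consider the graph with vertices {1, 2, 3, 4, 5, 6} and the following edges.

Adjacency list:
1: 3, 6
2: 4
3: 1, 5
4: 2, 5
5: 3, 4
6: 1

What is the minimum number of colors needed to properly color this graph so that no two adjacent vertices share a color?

2

4 and 5 are adjacent, so at least 2 colors are needed.
2 colors suffice: color a → {1, 2, 5}; color b → {3, 4, 6}. Each edge has distinct colors on its endpoints.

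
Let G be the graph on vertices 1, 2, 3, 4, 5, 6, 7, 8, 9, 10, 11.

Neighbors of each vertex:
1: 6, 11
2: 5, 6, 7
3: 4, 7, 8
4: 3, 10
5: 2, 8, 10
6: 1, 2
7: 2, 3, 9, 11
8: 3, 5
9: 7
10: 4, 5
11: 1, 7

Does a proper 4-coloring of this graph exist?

The chromatic number is 3. The cycle 7-3-8-5-2-7 has odd length 5, so it cannot be 2-colored; at least 3 colors are needed.
A valid assignment using 3 colors: 1=blue, 2=blue, 3=blue, 4=red, 5=red, 6=red, 7=red, 8=green, 9=blue, 10=blue, 11=green.
Since 4 ≥ 3, a proper 4-coloring certainly exists.

Yes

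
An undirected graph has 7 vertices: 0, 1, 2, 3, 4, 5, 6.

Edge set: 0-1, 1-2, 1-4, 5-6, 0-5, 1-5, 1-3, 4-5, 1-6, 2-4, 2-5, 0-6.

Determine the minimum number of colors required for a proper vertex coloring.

4

1, 2, 4, 5 form a clique, so at least 4 colors are needed.
4 colors suffice: color a → {1}; color b → {3, 5}; color c → {4, 6}; color d → {0, 2}. Each edge has distinct colors on its endpoints.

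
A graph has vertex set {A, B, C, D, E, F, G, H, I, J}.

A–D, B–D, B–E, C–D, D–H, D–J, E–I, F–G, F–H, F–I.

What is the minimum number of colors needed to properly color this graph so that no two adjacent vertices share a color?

F and I are adjacent, so at least 2 colors are needed.
2 colors suffice: color 1 → {D, E, F}; color 2 → {A, B, C, G, H, I, J}. Each edge has distinct colors on its endpoints.

2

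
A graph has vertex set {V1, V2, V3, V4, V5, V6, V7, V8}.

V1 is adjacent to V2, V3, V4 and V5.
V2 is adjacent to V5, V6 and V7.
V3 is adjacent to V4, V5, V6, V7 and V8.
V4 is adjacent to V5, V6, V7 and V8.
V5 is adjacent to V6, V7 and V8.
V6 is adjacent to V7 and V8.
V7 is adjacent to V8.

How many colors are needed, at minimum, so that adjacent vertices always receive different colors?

V3, V4, V5, V6, V7, V8 form a clique, so at least 6 colors are needed.
6 colors suffice: V1=2, V2=3, V3=5, V4=3, V5=1, V6=2, V7=4, V8=6. Each edge has distinct colors on its endpoints.

6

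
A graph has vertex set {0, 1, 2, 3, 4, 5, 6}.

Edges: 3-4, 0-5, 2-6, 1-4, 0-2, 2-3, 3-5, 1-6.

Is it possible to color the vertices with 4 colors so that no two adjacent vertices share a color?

The chromatic number is 3. The cycle 1-6-2-3-4-1 has odd length 5, so it cannot be 2-colored; at least 3 colors are needed.
3 colors suffice: color a → {1, 2, 5}; color b → {0, 3, 6}; color c → {4}.
Since 4 ≥ 3, a proper 4-coloring certainly exists.

Yes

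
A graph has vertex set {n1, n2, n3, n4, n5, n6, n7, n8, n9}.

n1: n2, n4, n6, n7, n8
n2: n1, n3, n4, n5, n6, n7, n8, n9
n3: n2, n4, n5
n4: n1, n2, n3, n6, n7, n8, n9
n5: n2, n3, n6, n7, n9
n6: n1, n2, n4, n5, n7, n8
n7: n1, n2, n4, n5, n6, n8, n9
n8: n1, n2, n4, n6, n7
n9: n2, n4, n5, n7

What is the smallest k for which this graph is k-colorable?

n1, n2, n4, n6, n7, n8 are pairwise adjacent (a clique of size 6), so at least 6 colors are needed.
6 colors suffice: color 1 → {n2}; color 2 → {n3, n7}; color 3 → {n4, n5}; color 4 → {n6, n9}; color 5 → {n1}; color 6 → {n8}. Each edge has distinct colors on its endpoints.

6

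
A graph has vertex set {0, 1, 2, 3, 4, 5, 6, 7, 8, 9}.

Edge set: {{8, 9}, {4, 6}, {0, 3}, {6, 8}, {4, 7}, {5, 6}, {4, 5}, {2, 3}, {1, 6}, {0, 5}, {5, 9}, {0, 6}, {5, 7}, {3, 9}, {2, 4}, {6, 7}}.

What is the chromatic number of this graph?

4

4, 5, 6, 7 form a clique, so at least 4 colors are needed.
4 colors suffice: color red → {3, 6}; color blue → {1, 2, 5, 8}; color green → {0, 4, 9}; color yellow → {7}. Every edge joins two different colors.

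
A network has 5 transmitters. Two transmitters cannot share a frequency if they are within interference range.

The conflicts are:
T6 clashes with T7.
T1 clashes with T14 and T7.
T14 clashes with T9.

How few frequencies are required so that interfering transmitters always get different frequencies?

2

T1 and T14 conflict, so at least 2 frequencies are needed.
2 frequencies suffice: frequency 1 → {T6, T1, T9}; frequency 2 → {T14, T7}. Every pair that conflicts lands in different frequencies.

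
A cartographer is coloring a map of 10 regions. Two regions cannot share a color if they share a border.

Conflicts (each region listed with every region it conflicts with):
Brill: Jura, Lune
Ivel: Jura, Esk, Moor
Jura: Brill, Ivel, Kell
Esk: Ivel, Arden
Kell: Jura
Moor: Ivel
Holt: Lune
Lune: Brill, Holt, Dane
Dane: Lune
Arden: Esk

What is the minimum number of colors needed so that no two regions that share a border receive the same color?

Lune and Dane conflict, so at least 2 colors are needed.
2 colors suffice: color 1 → {Jura, Esk, Moor, Lune}; color 2 → {Brill, Ivel, Kell, Holt, Dane, Arden}. Each listed conflict is separated.

2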